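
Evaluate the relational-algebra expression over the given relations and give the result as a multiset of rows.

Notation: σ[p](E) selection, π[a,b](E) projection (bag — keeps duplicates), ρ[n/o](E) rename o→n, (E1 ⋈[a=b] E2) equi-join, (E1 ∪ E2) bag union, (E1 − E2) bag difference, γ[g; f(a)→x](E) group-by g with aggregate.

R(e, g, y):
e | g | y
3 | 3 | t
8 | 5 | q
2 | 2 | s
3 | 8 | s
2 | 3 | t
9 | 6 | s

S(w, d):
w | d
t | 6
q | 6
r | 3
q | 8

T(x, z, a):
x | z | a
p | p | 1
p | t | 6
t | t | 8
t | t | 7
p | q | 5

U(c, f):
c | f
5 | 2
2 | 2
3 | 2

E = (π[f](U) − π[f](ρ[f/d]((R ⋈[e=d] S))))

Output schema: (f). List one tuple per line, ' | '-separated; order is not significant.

Per-node cardinality:
  U → 3
  π[f](U) → 3
  R → 6
  S → 4
  (R ⋈[e=d] S) → 3
  ρ[f/d]((R ⋈[e=d] S)) → 3
  π[f](ρ[f/d]((R ⋈[e=d] S))) → 3
  (π[f](U) − π[f](ρ[f/d]((R ⋈[e=d] S)))) → 3

== RESULT ==
f
2
2
2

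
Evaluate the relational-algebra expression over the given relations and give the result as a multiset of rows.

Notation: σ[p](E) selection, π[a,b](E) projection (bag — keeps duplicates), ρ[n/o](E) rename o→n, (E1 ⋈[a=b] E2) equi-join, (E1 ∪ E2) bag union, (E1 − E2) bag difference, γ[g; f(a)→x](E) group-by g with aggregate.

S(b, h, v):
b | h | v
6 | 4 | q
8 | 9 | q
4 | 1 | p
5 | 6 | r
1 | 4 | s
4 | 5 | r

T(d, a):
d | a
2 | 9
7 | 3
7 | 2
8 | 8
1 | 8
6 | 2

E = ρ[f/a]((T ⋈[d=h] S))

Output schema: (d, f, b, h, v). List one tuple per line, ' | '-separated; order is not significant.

Subexpression sizes:
  T → 6
  S → 6
  (T ⋈[d=h] S) → 2
  ρ[f/a]((T ⋈[d=h] S)) → 2

== RESULT ==
d | f | b | h | v
1 | 8 | 4 | 1 | p
6 | 2 | 5 | 6 | r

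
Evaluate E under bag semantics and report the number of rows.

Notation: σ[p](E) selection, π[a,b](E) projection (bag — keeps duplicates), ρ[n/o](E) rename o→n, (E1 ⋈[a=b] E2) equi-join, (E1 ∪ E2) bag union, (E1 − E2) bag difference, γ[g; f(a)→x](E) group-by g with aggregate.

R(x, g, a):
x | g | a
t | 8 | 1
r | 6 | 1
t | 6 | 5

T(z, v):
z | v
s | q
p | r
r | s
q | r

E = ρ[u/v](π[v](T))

Stepwise |·|:
  T → 4
  π[v](T) → 4
  ρ[u/v](π[v](T)) → 4

|E| = 4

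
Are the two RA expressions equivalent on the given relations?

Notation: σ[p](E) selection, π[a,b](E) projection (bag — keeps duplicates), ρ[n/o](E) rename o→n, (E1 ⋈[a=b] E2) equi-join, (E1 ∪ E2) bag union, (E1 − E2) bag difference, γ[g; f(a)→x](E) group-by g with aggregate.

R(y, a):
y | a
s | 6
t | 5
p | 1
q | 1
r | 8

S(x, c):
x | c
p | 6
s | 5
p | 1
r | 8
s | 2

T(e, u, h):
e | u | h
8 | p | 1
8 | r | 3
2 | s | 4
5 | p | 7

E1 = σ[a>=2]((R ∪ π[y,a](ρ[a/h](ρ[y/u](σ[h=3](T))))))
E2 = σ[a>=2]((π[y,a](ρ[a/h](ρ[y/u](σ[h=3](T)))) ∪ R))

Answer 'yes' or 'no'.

E1 per-node cardinality:
  R → 5
  T → 4
  σ[h=3](T) → 1
  ρ[y/u](σ[h=3](T)) → 1
  ρ[a/h](ρ[y/u](σ[h=3](T))) → 1
  π[y,a](ρ[a/h](ρ[y/u](σ[h=3](T)))) → 1
  (R ∪ π[y,a](ρ[a/h](ρ[y/u](σ[h=3](T))))) → 6
  σ[a>=2]((R ∪ π[y,a](ρ[a/h](ρ[y/u](σ[h=3](T)))))) → 4
E2 per-node cardinality:
  T → 4
  σ[h=3](T) → 1
  ρ[y/u](σ[h=3](T)) → 1
  ρ[a/h](ρ[y/u](σ[h=3](T))) → 1
  π[y,a](ρ[a/h](ρ[y/u](σ[h=3](T)))) → 1
  R → 5
  (π[y,a](ρ[a/h](ρ[y/u](σ[h=3](T)))) ∪ R) → 6
  σ[a>=2]((π[y,a](ρ[a/h](ρ[y/u](σ[h=3](T)))) ∪ R)) → 4

E1 and E2 produce the same multiset:
y | a
r | 3
r | 8
s | 6
t | 5

yes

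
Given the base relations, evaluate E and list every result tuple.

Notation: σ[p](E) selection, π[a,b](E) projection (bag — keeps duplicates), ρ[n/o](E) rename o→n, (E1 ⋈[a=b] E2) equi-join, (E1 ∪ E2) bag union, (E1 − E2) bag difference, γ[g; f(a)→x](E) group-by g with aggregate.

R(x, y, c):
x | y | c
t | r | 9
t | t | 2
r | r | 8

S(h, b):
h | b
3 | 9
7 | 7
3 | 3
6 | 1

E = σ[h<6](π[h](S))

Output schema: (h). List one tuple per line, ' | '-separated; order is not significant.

Subexpression sizes:
  S → 4
  π[h](S) → 4
  σ[h<6](π[h](S)) → 2

== RESULT ==
h
3
3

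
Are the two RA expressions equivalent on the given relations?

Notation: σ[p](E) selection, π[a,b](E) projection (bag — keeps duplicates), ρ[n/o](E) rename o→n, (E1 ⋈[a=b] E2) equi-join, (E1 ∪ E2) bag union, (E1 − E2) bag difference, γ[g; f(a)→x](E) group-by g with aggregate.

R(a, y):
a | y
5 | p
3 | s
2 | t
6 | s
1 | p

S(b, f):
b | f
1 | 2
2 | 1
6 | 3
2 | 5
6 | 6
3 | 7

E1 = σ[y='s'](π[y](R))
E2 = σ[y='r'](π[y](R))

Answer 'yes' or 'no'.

E1 stepwise |·|:
  R → 5
  π[y](R) → 5
  σ[y='s'](π[y](R)) → 2
E2 stepwise |·|:
  R → 5
  π[y](R) → 5
  σ[y='r'](π[y](R)) → 0

E1 result:
y
s
s
E2 result:
y
(0 rows)
Witness: ('s',) appears 2× in E1 but 0× in E2.

no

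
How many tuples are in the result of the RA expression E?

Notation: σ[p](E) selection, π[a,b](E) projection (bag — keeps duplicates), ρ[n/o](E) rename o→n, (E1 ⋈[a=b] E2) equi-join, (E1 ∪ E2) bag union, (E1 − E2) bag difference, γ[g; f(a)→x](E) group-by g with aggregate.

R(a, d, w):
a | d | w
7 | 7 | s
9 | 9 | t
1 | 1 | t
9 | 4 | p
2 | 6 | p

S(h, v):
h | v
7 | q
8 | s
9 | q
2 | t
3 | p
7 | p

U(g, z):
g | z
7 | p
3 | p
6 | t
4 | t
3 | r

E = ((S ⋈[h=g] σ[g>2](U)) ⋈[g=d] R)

Per-node cardinality:
  S → 6
  U → 5
  σ[g>2](U) → 5
  (S ⋈[h=g] σ[g>2](U)) → 4
  R → 5
  ((S ⋈[h=g] σ[g>2](U)) ⋈[g=d] R) → 2

|E| = 2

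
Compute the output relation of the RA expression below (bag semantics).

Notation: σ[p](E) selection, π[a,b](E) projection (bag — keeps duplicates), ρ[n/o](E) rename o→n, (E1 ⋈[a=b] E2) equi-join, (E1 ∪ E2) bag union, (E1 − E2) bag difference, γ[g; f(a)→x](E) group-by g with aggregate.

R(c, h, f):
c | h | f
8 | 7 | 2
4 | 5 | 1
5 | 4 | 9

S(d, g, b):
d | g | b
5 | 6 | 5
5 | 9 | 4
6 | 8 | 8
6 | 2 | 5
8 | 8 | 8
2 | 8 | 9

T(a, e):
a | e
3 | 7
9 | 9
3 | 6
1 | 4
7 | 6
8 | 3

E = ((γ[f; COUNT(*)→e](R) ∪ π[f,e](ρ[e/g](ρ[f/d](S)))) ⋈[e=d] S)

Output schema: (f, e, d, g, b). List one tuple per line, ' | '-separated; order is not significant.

Per-node cardinality:
  R → 3
  γ[f; COUNT(*)→e](R) → 3
  S → 6
  ρ[f/d](S) → 6
  ρ[e/g](ρ[f/d](S)) → 6
  π[f,e](ρ[e/g](ρ[f/d](S))) → 6
  (γ[f; COUNT(*)→e](R) ∪ π[f,e](ρ[e/g](ρ[f/d](S)))) → 9
  S → 6
  ((γ[f; COUNT(*)→e](R) ∪ π[f,e](ρ[e/g](ρ[f/d](S)))) ⋈[e=d] S) → 6

== RESULT ==
f | e | d | g | b
2 | 8 | 8 | 8 | 8
5 | 6 | 6 | 2 | 5
5 | 6 | 6 | 8 | 8
6 | 2 | 2 | 8 | 9
6 | 8 | 8 | 8 | 8
8 | 8 | 8 | 8 | 8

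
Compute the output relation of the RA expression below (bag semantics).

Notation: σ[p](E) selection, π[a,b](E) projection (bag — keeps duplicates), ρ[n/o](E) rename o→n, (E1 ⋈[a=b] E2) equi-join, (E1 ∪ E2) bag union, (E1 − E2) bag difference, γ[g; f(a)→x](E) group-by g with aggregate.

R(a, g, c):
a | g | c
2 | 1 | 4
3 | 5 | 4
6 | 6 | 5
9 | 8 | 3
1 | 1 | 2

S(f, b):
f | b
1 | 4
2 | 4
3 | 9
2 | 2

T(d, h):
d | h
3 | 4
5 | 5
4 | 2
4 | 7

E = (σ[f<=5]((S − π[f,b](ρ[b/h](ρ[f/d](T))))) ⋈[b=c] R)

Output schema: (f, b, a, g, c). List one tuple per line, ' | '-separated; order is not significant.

Row counts bottom-up:
  S → 4
  T → 4
  ρ[f/d](T) → 4
  ρ[b/h](ρ[f/d](T)) → 4
  π[f,b](ρ[b/h](ρ[f/d](T))) → 4
  (S − π[f,b](ρ[b/h](ρ[f/d](T)))) → 4
  σ[f<=5]((S − π[f,b](ρ[b/h](ρ[f/d](T))))) → 4
  R → 5
  (σ[f<=5]((S − π[f,b](ρ[b/h](ρ[f/d](T))))) ⋈[b=c] R) → 5

== RESULT ==
f | b | a | g | c
1 | 4 | 2 | 1 | 4
1 | 4 | 3 | 5 | 4
2 | 2 | 1 | 1 | 2
2 | 4 | 2 | 1 | 4
2 | 4 | 3 | 5 | 4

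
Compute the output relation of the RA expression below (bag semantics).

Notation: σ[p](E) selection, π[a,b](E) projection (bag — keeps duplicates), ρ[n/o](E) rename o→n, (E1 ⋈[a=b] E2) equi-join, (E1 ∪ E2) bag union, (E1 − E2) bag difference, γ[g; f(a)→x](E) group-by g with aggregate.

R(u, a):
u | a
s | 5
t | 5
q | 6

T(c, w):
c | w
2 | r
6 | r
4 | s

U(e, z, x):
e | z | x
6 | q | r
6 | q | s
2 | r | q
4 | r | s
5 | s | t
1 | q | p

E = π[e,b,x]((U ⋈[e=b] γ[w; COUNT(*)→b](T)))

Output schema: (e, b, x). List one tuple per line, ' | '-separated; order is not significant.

Per-node cardinality:
  U → 6
  T → 3
  γ[w; COUNT(*)→b](T) → 2
  (U ⋈[e=b] γ[w; COUNT(*)→b](T)) → 2
  π[e,b,x]((U ⋈[e=b] γ[w; COUNT(*)→b](T))) → 2

== RESULT ==
e | b | x
1 | 1 | p
2 | 2 | q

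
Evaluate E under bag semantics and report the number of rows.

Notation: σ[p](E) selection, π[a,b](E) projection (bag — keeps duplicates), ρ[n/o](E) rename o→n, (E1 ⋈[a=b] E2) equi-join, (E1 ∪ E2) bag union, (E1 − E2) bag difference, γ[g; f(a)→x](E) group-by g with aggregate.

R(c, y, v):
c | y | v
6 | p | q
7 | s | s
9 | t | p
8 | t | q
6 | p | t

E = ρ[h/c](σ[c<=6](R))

Stepwise |·|:
  R → 5
  σ[c<=6](R) → 2
  ρ[h/c](σ[c<=6](R)) → 2

|E| = 2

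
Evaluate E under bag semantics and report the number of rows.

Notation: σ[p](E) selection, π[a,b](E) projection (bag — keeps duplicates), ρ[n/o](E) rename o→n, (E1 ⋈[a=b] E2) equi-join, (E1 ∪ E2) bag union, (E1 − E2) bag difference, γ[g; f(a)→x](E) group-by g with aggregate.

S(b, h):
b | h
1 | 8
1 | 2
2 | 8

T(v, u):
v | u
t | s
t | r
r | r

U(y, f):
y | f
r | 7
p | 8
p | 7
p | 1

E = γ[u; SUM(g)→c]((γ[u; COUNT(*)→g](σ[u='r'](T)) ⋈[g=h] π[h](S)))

Stepwise |·|:
  T → 3
  σ[u='r'](T) → 2
  γ[u; COUNT(*)→g](σ[u='r'](T)) → 1
  S → 3
  π[h](S) → 3
  (γ[u; COUNT(*)→g](σ[u='r'](T)) ⋈[g=h] π[h](S)) → 1
  γ[u; SUM(g)→c]((γ[u; COUNT(*)→g](σ[u='r'](T)) ⋈[g=h] π[h](S))) → 1

|E| = 1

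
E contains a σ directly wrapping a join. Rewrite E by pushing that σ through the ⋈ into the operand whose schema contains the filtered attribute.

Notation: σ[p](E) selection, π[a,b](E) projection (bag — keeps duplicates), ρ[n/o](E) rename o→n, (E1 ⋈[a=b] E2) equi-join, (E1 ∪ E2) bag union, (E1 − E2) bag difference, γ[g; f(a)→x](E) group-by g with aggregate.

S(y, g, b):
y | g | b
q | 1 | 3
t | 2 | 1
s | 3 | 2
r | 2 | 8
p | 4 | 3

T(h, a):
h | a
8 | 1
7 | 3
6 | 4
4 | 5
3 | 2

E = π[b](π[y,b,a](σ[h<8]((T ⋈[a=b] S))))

σ filters on h, owned by the left side.
E' = π[b](π[y,b,a]((σ[h<8](T) ⋈[a=b] S)))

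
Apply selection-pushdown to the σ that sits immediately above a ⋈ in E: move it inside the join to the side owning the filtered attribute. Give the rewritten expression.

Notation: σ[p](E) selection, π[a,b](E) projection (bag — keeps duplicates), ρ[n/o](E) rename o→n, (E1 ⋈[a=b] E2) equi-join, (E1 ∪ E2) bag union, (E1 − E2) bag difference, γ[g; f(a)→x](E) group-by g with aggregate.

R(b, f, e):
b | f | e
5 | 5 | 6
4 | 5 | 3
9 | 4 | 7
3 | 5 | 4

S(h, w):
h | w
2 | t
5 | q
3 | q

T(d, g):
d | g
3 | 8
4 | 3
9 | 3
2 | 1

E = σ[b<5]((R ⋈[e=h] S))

σ filters on b, owned by the left side.
E' = (σ[b<5](R) ⋈[e=h] S)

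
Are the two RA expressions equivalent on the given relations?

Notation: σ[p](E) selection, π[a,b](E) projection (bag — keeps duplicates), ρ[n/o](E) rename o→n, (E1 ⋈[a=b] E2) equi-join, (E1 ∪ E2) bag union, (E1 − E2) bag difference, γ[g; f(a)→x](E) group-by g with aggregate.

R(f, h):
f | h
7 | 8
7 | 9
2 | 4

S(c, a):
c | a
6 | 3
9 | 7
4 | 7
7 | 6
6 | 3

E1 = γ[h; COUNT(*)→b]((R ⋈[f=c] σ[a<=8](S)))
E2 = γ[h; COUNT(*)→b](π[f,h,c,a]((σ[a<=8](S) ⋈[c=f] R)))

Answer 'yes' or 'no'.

E1 stepwise |·|:
  R → 3
  S → 5
  σ[a<=8](S) → 5
  (R ⋈[f=c] σ[a<=8](S)) → 2
  γ[h; COUNT(*)→b]((R ⋈[f=c] σ[a<=8](S))) → 2
E2 stepwise |·|:
  S → 5
  σ[a<=8](S) → 5
  R → 3
  (σ[a<=8](S) ⋈[c=f] R) → 2
  π[f,h,c,a]((σ[a<=8](S) ⋈[c=f] R)) → 2
  γ[h; COUNT(*)→b](π[f,h,c,a]((σ[a<=8](S) ⋈[c=f] R))) → 2

E1 and E2 produce the same multiset:
h | b
8 | 1
9 | 1

yes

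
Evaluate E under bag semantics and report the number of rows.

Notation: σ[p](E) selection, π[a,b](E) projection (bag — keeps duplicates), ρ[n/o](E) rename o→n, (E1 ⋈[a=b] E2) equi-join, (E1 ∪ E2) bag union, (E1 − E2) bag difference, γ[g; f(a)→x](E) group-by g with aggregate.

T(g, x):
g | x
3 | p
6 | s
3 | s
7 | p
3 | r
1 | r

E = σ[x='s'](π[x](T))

Row counts bottom-up:
  T → 6
  π[x](T) → 6
  σ[x='s'](π[x](T)) → 2

|E| = 2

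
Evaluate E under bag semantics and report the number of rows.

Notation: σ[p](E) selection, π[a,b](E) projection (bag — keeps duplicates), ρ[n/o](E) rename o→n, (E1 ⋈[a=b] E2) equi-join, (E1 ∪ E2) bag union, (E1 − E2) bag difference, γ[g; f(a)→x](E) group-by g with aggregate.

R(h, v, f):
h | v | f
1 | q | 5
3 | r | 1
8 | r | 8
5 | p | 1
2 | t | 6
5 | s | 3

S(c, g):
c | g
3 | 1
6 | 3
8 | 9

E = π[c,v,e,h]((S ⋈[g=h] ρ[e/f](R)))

Subexpression sizes:
  S → 3
  R → 6
  ρ[e/f](R) → 6
  (S ⋈[g=h] ρ[e/f](R)) → 2
  π[c,v,e,h]((S ⋈[g=h] ρ[e/f](R))) → 2

|E| = 2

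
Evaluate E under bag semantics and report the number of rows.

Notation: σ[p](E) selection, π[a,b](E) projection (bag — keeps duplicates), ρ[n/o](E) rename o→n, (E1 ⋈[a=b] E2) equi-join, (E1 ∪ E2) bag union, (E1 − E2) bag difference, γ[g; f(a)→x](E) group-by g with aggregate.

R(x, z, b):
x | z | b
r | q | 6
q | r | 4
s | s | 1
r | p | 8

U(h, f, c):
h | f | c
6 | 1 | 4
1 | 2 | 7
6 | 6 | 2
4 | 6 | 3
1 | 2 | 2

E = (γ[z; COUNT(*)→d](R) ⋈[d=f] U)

Row counts bottom-up:
  R → 4
  γ[z; COUNT(*)→d](R) → 4
  U → 5
  (γ[z; COUNT(*)→d](R) ⋈[d=f] U) → 4

|E| = 4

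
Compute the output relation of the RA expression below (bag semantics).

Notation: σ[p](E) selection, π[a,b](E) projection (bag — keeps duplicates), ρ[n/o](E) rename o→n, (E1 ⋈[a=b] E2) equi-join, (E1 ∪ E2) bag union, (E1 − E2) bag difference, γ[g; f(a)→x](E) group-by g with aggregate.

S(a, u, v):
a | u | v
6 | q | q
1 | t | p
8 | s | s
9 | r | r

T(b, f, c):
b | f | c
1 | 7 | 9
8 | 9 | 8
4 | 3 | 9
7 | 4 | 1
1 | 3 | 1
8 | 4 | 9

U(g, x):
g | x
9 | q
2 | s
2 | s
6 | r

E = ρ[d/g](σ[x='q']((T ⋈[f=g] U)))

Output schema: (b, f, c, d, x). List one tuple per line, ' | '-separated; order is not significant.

Per-node cardinality:
  T → 6
  U → 4
  (T ⋈[f=g] U) → 1
  σ[x='q']((T ⋈[f=g] U)) → 1
  ρ[d/g](σ[x='q']((T ⋈[f=g] U))) → 1

== RESULT ==
b | f | c | d | x
8 | 9 | 8 | 9 | q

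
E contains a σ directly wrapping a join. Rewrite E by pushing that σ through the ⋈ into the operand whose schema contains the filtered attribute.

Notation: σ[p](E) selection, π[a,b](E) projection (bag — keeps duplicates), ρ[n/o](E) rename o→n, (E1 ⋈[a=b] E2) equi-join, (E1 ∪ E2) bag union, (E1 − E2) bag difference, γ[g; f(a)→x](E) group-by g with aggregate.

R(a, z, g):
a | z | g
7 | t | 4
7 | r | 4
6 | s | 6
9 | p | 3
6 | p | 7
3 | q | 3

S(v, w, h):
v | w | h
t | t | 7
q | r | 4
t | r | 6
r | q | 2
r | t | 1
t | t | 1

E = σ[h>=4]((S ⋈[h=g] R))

σ filters on h, owned by the left side.
E' = (σ[h>=4](S) ⋈[h=g] R)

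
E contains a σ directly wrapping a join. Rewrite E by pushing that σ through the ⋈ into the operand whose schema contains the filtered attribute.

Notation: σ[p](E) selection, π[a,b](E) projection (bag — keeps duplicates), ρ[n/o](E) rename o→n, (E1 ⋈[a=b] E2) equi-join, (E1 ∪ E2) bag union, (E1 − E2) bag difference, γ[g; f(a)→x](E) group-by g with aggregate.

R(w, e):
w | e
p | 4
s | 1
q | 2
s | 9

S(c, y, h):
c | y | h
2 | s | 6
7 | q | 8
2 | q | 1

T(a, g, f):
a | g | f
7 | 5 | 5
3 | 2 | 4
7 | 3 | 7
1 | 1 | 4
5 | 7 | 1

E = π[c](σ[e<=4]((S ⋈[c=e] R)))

σ filters on e, owned by the right side.
E' = π[c]((S ⋈[c=e] σ[e<=4](R)))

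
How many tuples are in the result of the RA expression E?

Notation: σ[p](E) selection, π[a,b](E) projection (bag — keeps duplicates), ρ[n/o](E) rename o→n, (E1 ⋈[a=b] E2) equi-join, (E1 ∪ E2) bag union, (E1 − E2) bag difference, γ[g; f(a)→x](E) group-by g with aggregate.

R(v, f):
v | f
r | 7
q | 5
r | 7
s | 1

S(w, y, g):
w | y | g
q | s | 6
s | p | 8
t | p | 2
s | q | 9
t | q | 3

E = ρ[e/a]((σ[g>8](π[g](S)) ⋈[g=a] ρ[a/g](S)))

Row counts bottom-up:
  S → 5
  π[g](S) → 5
  σ[g>8](π[g](S)) → 1
  S → 5
  ρ[a/g](S) → 5
  (σ[g>8](π[g](S)) ⋈[g=a] ρ[a/g](S)) → 1
  ρ[e/a]((σ[g>8](π[g](S)) ⋈[g=a] ρ[a/g](S))) → 1

|E| = 1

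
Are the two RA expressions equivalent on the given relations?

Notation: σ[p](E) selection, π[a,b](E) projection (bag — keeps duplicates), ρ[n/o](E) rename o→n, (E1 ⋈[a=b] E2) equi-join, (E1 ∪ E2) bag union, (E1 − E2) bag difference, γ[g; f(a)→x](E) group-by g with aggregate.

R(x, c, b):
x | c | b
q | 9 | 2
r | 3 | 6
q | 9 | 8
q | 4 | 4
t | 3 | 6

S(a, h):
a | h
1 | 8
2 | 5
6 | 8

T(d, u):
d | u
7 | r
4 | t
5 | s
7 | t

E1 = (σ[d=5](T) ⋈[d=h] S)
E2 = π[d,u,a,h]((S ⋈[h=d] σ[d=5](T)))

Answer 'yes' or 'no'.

E1 stepwise |·|:
  T → 4
  σ[d=5](T) → 1
  S → 3
  (σ[d=5](T) ⋈[d=h] S) → 1
E2 stepwise |·|:
  S → 3
  T → 4
  σ[d=5](T) → 1
  (S ⋈[h=d] σ[d=5](T)) → 1
  π[d,u,a,h]((S ⋈[h=d] σ[d=5](T))) → 1

E1 and E2 produce the same multiset:
d | u | a | h
5 | s | 2 | 5

yes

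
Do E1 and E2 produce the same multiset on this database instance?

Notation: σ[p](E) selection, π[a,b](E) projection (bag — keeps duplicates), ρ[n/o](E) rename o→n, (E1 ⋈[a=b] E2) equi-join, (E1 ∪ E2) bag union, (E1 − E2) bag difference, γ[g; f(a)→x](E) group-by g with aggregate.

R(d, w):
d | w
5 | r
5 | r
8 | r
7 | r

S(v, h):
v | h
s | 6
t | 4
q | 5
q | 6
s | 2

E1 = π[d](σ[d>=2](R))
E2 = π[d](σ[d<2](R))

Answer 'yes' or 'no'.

E1 per-node cardinality:
  R → 4
  σ[d>=2](R) → 4
  π[d](σ[d>=2](R)) → 4
E2 per-node cardinality:
  R → 4
  σ[d<2](R) → 0
  π[d](σ[d<2](R)) → 0

E1 result:
d
5
5
7
8
E2 result:
d
(0 rows)
Witness: (7,) appears 1× in E1 but 0× in E2.

no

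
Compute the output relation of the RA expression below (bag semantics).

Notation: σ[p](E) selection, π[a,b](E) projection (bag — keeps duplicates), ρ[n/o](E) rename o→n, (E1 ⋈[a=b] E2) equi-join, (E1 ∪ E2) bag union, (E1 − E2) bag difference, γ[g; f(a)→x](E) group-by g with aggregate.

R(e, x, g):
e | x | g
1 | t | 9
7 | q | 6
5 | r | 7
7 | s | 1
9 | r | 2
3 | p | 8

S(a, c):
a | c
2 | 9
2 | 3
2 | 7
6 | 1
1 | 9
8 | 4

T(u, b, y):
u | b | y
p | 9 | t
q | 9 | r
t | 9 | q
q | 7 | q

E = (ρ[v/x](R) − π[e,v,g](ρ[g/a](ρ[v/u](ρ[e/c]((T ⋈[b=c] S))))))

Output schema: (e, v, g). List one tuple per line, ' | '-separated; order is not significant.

Subexpression sizes:
  R → 6
  ρ[v/x](R) → 6
  T → 4
  S → 6
  (T ⋈[b=c] S) → 7
  ρ[e/c]((T ⋈[b=c] S)) → 7
  ρ[v/u](ρ[e/c]((T ⋈[b=c] S))) → 7
  ρ[g/a](ρ[v/u](ρ[e/c]((T ⋈[b=c] S)))) → 7
  π[e,v,g](ρ[g/a](ρ[v/u](ρ[e/c]((T ⋈[b=c] S))))) → 7
  (ρ[v/x](R) − π[e,v,g](ρ[g/a](ρ[v/u](ρ[e/c]((T ⋈[b=c] S)))))) → 6

== RESULT ==
e | v | g
1 | t | 9
3 | p | 8
5 | r | 7
7 | q | 6
7 | s | 1
9 | r | 2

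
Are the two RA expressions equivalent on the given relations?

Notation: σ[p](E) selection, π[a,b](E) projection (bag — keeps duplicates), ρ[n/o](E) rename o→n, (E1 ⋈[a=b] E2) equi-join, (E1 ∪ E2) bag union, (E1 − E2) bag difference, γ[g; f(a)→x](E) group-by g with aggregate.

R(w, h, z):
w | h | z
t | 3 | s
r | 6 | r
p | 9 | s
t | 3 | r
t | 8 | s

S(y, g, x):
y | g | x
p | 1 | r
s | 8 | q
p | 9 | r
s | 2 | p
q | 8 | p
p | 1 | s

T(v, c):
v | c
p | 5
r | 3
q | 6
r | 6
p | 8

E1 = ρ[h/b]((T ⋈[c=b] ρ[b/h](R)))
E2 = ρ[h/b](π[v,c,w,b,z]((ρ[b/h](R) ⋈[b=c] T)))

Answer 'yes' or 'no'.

E1 row counts bottom-up:
  T → 5
  R → 5
  ρ[b/h](R) → 5
  (T ⋈[c=b] ρ[b/h](R)) → 5
  ρ[h/b]((T ⋈[c=b] ρ[b/h](R))) → 5
E2 row counts bottom-up:
  R → 5
  ρ[b/h](R) → 5
  T → 5
  (ρ[b/h](R) ⋈[b=c] T) → 5
  π[v,c,w,b,z]((ρ[b/h](R) ⋈[b=c] T)) → 5
  ρ[h/b](π[v,c,w,b,z]((ρ[b/h](R) ⋈[b=c] T))) → 5

E1 and E2 produce the same multiset:
v | c | w | h | z
p | 8 | t | 8 | s
q | 6 | r | 6 | r
r | 3 | t | 3 | r
r | 3 | t | 3 | s
r | 6 | r | 6 | r

yes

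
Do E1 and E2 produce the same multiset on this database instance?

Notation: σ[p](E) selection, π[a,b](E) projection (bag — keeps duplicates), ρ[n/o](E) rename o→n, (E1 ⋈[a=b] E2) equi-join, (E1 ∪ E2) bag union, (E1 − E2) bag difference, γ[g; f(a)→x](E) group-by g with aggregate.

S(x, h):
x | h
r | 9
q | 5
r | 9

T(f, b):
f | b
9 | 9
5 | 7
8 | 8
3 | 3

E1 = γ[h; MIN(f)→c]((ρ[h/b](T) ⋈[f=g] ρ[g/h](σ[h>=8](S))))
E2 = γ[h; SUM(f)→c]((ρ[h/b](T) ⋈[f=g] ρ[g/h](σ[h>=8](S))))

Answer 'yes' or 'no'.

E1 subexpression sizes:
  T → 4
  ρ[h/b](T) → 4
  S → 3
  σ[h>=8](S) → 2
  ρ[g/h](σ[h>=8](S)) → 2
  (ρ[h/b](T) ⋈[f=g] ρ[g/h](σ[h>=8](S))) → 2
  γ[h; MIN(f)→c]((ρ[h/b](T) ⋈[f=g] ρ[g/h](σ[h>=8](S)))) → 1
E2 subexpression sizes:
  T → 4
  ρ[h/b](T) → 4
  S → 3
  σ[h>=8](S) → 2
  ρ[g/h](σ[h>=8](S)) → 2
  (ρ[h/b](T) ⋈[f=g] ρ[g/h](σ[h>=8](S))) → 2
  γ[h; SUM(f)→c]((ρ[h/b](T) ⋈[f=g] ρ[g/h](σ[h>=8](S)))) → 1

E1 result:
h | c
9 | 9
E2 result:
h | c
9 | 18
Witness: (9, 18) appears 0× in E1 but 1× in E2.

no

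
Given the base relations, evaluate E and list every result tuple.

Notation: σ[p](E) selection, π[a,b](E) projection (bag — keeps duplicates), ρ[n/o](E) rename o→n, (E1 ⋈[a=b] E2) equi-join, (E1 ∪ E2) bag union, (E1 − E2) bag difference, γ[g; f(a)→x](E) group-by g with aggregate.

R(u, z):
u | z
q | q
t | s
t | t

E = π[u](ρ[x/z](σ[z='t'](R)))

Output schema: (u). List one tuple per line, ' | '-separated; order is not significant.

Subexpression sizes:
  R → 3
  σ[z='t'](R) → 1
  ρ[x/z](σ[z='t'](R)) → 1
  π[u](ρ[x/z](σ[z='t'](R))) → 1

== RESULT ==
u
t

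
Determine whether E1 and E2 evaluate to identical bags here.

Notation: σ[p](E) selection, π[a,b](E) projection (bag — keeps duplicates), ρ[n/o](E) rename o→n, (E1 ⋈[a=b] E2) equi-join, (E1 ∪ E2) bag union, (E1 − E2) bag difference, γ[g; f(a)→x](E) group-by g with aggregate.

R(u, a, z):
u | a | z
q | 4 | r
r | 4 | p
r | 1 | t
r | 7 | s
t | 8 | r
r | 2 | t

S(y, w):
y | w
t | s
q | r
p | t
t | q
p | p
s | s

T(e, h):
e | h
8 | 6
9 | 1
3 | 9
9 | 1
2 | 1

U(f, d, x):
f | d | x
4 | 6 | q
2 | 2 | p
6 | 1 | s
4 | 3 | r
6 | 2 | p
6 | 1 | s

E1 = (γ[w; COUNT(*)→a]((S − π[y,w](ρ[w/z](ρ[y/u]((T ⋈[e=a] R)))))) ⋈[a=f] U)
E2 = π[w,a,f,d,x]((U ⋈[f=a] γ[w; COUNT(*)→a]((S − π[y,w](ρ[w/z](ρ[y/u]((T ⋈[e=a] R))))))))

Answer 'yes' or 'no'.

E1 row counts bottom-up:
  S → 6
  T → 5
  R → 6
  (T ⋈[e=a] R) → 2
  ρ[y/u]((T ⋈[e=a] R)) → 2
  ρ[w/z](ρ[y/u]((T ⋈[e=a] R))) → 2
  π[y,w](ρ[w/z](ρ[y/u]((T ⋈[e=a] R)))) → 2
  (S − π[y,w](ρ[w/z](ρ[y/u]((T ⋈[e=a] R))))) → 6
  γ[w; COUNT(*)→a]((S − π[y,w](ρ[w/z](ρ[y/u]((T ⋈[e=a] R)))))) → 5
  U → 6
  (γ[w; COUNT(*)→a]((S − π[y,w](ρ[w/z](ρ[y/u]((T ⋈[e=a] R)))))) ⋈[a=f] U) → 1
E2 row counts bottom-up:
  U → 6
  S → 6
  T → 5
  R → 6
  (T ⋈[e=a] R) → 2
  ρ[y/u]((T ⋈[e=a] R)) → 2
  ρ[w/z](ρ[y/u]((T ⋈[e=a] R))) → 2
  π[y,w](ρ[w/z](ρ[y/u]((T ⋈[e=a] R)))) → 2
  (S − π[y,w](ρ[w/z](ρ[y/u]((T ⋈[e=a] R))))) → 6
  γ[w; COUNT(*)→a]((S − π[y,w](ρ[w/z](ρ[y/u]((T ⋈[e=a] R)))))) → 5
  (U ⋈[f=a] γ[w; COUNT(*)→a]((S − π[y,w](ρ[w/z](ρ[y/u]((T ⋈[e=a] R))))))) → 1
  π[w,a,f,d,x]((U ⋈[f=a] γ[w; COUNT(*)→a]((S − π[y,w](ρ[w/z](ρ[y/u]((T ⋈[e=a] R)))))))) → 1

E1 and E2 produce the same multiset:
w | a | f | d | x
s | 2 | 2 | 2 | p

yes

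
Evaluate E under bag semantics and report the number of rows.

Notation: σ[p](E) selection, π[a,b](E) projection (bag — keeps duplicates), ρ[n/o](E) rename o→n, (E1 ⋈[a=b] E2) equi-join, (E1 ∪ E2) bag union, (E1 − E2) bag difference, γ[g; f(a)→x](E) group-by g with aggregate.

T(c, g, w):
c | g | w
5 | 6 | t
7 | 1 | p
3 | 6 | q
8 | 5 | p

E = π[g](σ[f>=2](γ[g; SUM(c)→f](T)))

Row counts bottom-up:
  T → 4
  γ[g; SUM(c)→f](T) → 3
  σ[f>=2](γ[g; SUM(c)→f](T)) → 3
  π[g](σ[f>=2](γ[g; SUM(c)→f](T))) → 3

|E| = 3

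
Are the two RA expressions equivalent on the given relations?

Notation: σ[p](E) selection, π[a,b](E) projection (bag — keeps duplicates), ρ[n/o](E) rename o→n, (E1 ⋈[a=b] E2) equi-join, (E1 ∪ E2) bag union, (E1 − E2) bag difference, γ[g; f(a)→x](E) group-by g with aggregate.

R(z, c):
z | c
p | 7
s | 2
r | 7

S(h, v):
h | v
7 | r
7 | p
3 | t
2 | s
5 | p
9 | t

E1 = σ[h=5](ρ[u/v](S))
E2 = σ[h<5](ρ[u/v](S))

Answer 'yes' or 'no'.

E1 per-node cardinality:
  S → 6
  ρ[u/v](S) → 6
  σ[h=5](ρ[u/v](S)) → 1
E2 per-node cardinality:
  S → 6
  ρ[u/v](S) → 6
  σ[h<5](ρ[u/v](S)) → 2

E1 result:
h | u
5 | p
E2 result:
h | u
2 | s
3 | t
Witness: (2, 's') appears 0× in E1 but 1× in E2.

no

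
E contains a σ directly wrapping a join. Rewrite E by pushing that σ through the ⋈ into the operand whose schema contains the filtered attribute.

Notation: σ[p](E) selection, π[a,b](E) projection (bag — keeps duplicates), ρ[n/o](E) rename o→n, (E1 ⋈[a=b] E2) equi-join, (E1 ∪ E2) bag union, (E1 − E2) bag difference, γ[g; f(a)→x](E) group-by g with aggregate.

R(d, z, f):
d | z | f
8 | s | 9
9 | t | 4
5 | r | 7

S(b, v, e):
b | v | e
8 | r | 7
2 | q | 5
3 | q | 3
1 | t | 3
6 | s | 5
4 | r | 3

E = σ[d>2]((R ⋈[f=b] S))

σ filters on d, owned by the left side.
E' = (σ[d>2](R) ⋈[f=b] S)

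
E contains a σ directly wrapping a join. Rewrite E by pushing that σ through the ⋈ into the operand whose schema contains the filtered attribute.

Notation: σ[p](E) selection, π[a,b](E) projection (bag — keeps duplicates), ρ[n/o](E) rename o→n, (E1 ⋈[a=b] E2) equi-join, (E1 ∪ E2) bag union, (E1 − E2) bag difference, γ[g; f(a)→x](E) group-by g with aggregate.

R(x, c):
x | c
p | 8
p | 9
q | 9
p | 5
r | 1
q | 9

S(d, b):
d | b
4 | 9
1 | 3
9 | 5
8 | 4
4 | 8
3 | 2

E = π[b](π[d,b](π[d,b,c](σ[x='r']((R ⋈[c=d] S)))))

σ filters on x, owned by the left side.
E' = π[b](π[d,b](π[d,b,c]((σ[x='r'](R) ⋈[c=d] S))))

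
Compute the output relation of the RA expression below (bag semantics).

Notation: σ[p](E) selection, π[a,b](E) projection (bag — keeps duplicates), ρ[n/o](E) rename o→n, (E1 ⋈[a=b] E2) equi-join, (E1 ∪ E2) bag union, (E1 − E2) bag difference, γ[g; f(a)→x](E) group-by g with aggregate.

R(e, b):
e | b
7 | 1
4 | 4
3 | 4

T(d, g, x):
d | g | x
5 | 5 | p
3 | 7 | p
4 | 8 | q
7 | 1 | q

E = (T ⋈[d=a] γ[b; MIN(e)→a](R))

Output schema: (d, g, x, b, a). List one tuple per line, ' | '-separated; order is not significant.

Subexpression sizes:
  T → 4
  R → 3
  γ[b; MIN(e)→a](R) → 2
  (T ⋈[d=a] γ[b; MIN(e)→a](R)) → 2

== RESULT ==
d | g | x | b | a
3 | 7 | p | 4 | 3
7 | 1 | q | 1 | 7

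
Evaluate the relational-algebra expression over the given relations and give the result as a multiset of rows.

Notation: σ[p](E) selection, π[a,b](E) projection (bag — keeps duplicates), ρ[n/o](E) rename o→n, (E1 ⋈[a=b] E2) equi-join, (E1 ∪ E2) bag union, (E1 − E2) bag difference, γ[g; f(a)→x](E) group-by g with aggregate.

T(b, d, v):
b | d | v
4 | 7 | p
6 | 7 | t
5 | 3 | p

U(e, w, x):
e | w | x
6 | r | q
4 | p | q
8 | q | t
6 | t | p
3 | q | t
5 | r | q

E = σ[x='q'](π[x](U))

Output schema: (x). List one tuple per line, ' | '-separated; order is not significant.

Subexpression sizes:
  U → 6
  π[x](U) → 6
  σ[x='q'](π[x](U)) → 3

== RESULT ==
x
q
q
q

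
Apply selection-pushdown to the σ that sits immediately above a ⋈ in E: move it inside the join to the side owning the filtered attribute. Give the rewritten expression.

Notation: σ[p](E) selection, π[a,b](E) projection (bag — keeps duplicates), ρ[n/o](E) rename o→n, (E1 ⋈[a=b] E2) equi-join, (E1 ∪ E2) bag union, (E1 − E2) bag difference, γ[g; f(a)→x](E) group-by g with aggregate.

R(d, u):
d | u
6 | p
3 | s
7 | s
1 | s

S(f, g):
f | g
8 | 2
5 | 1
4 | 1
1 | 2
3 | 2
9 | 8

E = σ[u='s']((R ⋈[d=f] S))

σ filters on u, owned by the left side.
E' = (σ[u='s'](R) ⋈[d=f] S)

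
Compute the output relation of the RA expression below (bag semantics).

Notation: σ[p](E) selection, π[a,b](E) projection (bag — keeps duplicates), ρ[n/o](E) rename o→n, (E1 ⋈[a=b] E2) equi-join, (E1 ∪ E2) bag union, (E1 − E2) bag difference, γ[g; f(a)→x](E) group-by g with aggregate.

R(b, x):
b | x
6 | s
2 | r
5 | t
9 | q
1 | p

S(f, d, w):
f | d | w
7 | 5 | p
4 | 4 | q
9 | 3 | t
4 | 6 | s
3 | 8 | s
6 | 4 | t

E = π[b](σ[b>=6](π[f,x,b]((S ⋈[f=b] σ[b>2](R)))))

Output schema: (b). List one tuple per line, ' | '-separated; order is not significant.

Subexpression sizes:
  S → 6
  R → 5
  σ[b>2](R) → 3
  (S ⋈[f=b] σ[b>2](R)) → 2
  π[f,x,b]((S ⋈[f=b] σ[b>2](R))) → 2
  σ[b>=6](π[f,x,b]((S ⋈[f=b] σ[b>2](R)))) → 2
  π[b](σ[b>=6](π[f,x,b]((S ⋈[f=b] σ[b>2](R))))) → 2

== RESULT ==
b
6
9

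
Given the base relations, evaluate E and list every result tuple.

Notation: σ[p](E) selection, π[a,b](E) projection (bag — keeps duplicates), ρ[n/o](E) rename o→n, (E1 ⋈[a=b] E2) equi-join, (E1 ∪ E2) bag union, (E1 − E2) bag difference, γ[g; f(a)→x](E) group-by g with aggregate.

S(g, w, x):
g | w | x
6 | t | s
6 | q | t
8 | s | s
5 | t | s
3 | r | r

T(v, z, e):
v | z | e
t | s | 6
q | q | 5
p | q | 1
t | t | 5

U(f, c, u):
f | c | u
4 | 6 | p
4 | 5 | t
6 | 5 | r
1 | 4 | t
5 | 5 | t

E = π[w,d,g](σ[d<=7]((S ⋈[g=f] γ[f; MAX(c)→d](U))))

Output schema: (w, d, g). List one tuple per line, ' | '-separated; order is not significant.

Row counts bottom-up:
  S → 5
  U → 5
  γ[f; MAX(c)→d](U) → 4
  (S ⋈[g=f] γ[f; MAX(c)→d](U)) → 3
  σ[d<=7]((S ⋈[g=f] γ[f; MAX(c)→d](U))) → 3
  π[w,d,g](σ[d<=7]((S ⋈[g=f] γ[f; MAX(c)→d](U)))) → 3

== RESULT ==
w | d | g
q | 5 | 6
t | 5 | 5
t | 5 | 6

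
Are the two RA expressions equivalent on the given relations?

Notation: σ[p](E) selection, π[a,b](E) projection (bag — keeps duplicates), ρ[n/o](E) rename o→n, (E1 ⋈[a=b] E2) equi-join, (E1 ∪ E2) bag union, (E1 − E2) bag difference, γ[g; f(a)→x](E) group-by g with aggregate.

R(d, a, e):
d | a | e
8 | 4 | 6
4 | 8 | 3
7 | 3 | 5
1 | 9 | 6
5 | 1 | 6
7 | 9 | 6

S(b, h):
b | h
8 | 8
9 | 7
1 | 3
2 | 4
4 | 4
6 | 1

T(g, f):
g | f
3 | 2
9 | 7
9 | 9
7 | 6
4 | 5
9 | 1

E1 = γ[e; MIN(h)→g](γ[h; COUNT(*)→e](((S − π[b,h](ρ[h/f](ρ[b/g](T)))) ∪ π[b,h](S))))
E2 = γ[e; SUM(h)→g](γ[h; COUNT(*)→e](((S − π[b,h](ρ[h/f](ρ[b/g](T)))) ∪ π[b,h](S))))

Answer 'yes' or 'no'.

E1 subexpression sizes:
  S → 6
  T → 6
  ρ[b/g](T) → 6
  ρ[h/f](ρ[b/g](T)) → 6
  π[b,h](ρ[h/f](ρ[b/g](T))) → 6
  (S − π[b,h](ρ[h/f](ρ[b/g](T)))) → 5
  S → 6
  π[b,h](S) → 6
  ((S − π[b,h](ρ[h/f](ρ[b/g](T)))) ∪ π[b,h](S)) → 11
  γ[h; COUNT(*)→e](((S − π[b,h](ρ[h/f](ρ[b/g](T)))) ∪ π[b,h](S))) → 5
  γ[e; MIN(h)→g](γ[h; COUNT(*)→e](((S − π[b,h](ρ[h/f](ρ[b/g](T)))) ∪ π[b,h](S)))) → 3
E2 subexpression sizes:
  S → 6
  T → 6
  ρ[b/g](T) → 6
  ρ[h/f](ρ[b/g](T)) → 6
  π[b,h](ρ[h/f](ρ[b/g](T))) → 6
  (S − π[b,h](ρ[h/f](ρ[b/g](T)))) → 5
  S → 6
  π[b,h](S) → 6
  ((S − π[b,h](ρ[h/f](ρ[b/g](T)))) ∪ π[b,h](S)) → 11
  γ[h; COUNT(*)→e](((S − π[b,h](ρ[h/f](ρ[b/g](T)))) ∪ π[b,h](S))) → 5
  γ[e; SUM(h)→g](γ[h; COUNT(*)→e](((S − π[b,h](ρ[h/f](ρ[b/g](T)))) ∪ π[b,h](S)))) → 3

E1 result:
e | g
1 | 7
2 | 1
4 | 4
E2 result:
e | g
1 | 7
2 | 12
4 | 4
Witness: (2, 1) appears 1× in E1 but 0× in E2.

no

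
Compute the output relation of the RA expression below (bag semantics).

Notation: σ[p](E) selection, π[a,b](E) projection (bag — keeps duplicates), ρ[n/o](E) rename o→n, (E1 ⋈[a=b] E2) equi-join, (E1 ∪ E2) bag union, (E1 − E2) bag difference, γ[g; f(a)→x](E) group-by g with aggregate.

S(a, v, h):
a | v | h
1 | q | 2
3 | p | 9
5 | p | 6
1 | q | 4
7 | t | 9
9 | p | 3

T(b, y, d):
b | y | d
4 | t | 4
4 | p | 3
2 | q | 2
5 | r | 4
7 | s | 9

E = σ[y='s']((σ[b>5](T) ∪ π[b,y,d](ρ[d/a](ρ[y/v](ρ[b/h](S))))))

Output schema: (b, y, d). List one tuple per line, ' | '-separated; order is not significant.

Row counts bottom-up:
  T → 5
  σ[b>5](T) → 1
  S → 6
  ρ[b/h](S) → 6
  ρ[y/v](ρ[b/h](S)) → 6
  ρ[d/a](ρ[y/v](ρ[b/h](S))) → 6
  π[b,y,d](ρ[d/a](ρ[y/v](ρ[b/h](S)))) → 6
  (σ[b>5](T) ∪ π[b,y,d](ρ[d/a](ρ[y/v](ρ[b/h](S))))) → 7
  σ[y='s']((σ[b>5](T) ∪ π[b,y,d](ρ[d/a](ρ[y/v](ρ[b/h](S)))))) → 1

== RESULT ==
b | y | d
7 | s | 9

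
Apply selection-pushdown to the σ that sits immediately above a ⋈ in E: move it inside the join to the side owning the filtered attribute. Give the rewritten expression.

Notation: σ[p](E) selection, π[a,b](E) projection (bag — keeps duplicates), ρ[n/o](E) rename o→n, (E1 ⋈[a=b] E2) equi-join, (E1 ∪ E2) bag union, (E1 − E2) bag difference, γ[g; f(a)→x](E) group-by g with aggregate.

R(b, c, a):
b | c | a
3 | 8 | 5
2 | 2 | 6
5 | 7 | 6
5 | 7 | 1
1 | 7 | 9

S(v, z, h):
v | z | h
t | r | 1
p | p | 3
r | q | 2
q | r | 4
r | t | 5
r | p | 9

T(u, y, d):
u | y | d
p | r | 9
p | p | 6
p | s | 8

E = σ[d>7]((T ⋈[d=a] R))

σ filters on d, owned by the left side.
E' = (σ[d>7](T) ⋈[d=a] R)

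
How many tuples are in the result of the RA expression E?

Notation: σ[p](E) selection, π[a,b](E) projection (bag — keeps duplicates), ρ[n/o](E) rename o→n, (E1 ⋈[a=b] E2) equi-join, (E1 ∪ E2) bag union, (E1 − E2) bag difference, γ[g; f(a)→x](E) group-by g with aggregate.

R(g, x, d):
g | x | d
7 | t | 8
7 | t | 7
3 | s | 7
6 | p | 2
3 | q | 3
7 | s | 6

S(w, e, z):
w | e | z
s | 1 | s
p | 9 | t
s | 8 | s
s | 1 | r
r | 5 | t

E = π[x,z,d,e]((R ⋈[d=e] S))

Row counts bottom-up:
  R → 6
  S → 5
  (R ⋈[d=e] S) → 1
  π[x,z,d,e]((R ⋈[d=e] S)) → 1

|E| = 1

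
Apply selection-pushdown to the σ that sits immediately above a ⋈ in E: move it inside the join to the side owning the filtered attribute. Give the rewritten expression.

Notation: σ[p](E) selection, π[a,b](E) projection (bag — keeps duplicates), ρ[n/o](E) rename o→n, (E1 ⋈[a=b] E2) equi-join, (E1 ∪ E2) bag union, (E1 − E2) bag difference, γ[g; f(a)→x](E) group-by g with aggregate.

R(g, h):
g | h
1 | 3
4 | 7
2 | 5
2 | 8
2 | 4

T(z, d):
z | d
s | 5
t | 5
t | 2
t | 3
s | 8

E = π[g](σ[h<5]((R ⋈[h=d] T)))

σ filters on h, owned by the left side.
E' = π[g]((σ[h<5](R) ⋈[h=d] T))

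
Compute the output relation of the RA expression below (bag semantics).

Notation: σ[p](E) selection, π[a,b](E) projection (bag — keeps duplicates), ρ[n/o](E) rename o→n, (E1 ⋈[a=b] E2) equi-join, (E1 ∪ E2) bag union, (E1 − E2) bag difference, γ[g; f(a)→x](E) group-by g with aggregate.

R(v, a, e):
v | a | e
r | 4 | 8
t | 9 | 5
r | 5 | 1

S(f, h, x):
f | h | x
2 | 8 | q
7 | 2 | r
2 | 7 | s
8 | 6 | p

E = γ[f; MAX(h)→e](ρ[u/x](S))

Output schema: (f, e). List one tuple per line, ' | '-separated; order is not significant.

Per-node cardinality:
  S → 4
  ρ[u/x](S) → 4
  γ[f; MAX(h)→e](ρ[u/x](S)) → 3

== RESULT ==
f | e
2 | 8
7 | 2
8 | 6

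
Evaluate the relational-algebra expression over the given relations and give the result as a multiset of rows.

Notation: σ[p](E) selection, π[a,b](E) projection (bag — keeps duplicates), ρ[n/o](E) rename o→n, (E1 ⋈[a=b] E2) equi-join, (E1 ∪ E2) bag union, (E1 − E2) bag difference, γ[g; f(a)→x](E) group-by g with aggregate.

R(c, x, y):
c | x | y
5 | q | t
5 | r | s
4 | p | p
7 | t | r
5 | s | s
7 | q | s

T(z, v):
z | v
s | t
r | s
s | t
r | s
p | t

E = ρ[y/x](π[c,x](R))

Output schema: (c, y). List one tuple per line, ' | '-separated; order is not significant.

Per-node cardinality:
  R → 6
  π[c,x](R) → 6
  ρ[y/x](π[c,x](R)) → 6

== RESULT ==
c | y
4 | p
5 | q
5 | r
5 | s
7 | q
7 | t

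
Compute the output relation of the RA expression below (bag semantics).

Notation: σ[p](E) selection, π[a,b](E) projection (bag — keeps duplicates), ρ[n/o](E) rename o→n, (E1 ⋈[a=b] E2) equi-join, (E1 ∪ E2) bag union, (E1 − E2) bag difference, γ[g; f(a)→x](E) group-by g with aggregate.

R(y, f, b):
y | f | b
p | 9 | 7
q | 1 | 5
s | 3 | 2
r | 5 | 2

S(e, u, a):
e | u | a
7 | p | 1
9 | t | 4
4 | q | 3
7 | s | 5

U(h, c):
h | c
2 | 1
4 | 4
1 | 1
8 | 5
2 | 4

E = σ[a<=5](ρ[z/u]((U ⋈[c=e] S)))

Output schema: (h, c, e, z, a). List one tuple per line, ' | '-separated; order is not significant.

Per-node cardinality:
  U → 5
  S → 4
  (U ⋈[c=e] S) → 2
  ρ[z/u]((U ⋈[c=e] S)) → 2
  σ[a<=5](ρ[z/u]((U ⋈[c=e] S))) → 2

== RESULT ==
h | c | e | z | a
2 | 4 | 4 | q | 3
4 | 4 | 4 | q | 3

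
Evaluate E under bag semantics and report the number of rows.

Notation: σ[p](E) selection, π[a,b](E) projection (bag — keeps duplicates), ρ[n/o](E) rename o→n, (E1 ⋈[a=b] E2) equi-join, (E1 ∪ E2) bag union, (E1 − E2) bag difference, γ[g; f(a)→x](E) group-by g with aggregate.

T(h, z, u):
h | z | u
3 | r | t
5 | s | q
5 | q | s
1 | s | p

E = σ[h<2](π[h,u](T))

Row counts bottom-up:
  T → 4
  π[h,u](T) → 4
  σ[h<2](π[h,u](T)) → 1

|E| = 1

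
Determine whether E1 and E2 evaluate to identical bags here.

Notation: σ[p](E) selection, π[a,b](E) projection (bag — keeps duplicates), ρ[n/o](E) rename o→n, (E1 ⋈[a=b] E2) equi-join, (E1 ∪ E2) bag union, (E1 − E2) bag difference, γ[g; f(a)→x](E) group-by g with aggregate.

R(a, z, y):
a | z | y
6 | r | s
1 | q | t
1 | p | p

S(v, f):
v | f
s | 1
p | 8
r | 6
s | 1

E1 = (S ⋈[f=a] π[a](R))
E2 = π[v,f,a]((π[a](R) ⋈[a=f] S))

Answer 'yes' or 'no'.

E1 stepwise |·|:
  S → 4
  R → 3
  π[a](R) → 3
  (S ⋈[f=a] π[a](R)) → 5
E2 stepwise |·|:
  R → 3
  π[a](R) → 3
  S → 4
  (π[a](R) ⋈[a=f] S) → 5
  π[v,f,a]((π[a](R) ⋈[a=f] S)) → 5

E1 and E2 produce the same multiset:
v | f | a
r | 6 | 6
s | 1 | 1
s | 1 | 1
s | 1 | 1
s | 1 | 1

yes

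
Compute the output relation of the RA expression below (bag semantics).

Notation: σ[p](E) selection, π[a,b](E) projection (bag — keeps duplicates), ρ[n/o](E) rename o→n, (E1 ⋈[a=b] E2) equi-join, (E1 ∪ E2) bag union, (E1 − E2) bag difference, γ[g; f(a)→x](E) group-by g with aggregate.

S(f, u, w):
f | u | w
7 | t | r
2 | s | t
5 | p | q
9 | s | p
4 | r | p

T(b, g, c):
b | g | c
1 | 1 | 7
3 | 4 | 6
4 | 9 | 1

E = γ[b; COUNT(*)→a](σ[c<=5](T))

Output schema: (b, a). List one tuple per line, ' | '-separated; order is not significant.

Subexpression sizes:
  T → 3
  σ[c<=5](T) → 1
  γ[b; COUNT(*)→a](σ[c<=5](T)) → 1

== RESULT ==
b | a
4 | 1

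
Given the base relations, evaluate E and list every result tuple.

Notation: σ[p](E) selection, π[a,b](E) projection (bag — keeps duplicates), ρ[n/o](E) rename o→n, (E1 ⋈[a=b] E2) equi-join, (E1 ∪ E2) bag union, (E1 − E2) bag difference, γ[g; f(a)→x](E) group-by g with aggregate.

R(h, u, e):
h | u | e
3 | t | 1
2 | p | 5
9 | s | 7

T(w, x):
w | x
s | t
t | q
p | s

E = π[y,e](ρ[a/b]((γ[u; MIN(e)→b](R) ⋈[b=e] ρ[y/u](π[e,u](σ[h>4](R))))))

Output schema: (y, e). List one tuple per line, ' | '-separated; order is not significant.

Subexpression sizes:
  R → 3
  γ[u; MIN(e)→b](R) → 3
  R → 3
  σ[h>4](R) → 1
  π[e,u](σ[h>4](R)) → 1
  ρ[y/u](π[e,u](σ[h>4](R))) → 1
  (γ[u; MIN(e)→b](R) ⋈[b=e] ρ[y/u](π[e,u](σ[h>4](R)))) → 1
  ρ[a/b]((γ[u; MIN(e)→b](R) ⋈[b=e] ρ[y/u](π[e,u](σ[h>4](R))))) → 1
  π[y,e](ρ[a/b]((γ[u; MIN(e)→b](R) ⋈[b=e] ρ[y/u](π[e,u](σ[h>4](R)))))) → 1

== RESULT ==
y | e
s | 7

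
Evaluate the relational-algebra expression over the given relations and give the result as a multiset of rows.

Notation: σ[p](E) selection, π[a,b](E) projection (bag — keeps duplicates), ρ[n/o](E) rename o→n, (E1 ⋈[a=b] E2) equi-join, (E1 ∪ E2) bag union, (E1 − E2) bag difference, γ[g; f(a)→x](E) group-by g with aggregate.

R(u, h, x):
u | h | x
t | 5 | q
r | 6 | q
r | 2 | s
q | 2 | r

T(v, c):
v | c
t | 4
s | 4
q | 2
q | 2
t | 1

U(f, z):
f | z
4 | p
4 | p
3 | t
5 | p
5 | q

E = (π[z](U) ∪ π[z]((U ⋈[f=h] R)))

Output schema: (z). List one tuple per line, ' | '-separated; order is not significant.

Row counts bottom-up:
  U → 5
  π[z](U) → 5
  U → 5
  R → 4
  (U ⋈[f=h] R) → 2
  π[z]((U ⋈[f=h] R)) → 2
  (π[z](U) ∪ π[z]((U ⋈[f=h] R))) → 7

== RESULT ==
z
p
p
p
p
q
q
t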